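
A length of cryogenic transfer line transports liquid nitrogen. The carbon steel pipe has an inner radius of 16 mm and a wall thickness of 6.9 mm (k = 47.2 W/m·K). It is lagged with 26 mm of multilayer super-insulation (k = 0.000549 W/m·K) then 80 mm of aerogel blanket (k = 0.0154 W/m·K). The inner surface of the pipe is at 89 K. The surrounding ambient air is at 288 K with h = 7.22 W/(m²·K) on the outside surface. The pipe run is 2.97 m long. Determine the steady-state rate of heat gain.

Cylindrical conduction, so R = ln(r₂/r₁)/(2πkL) per layer, in series:
R_carbon steel pipe wall = ln(22.9/16)/(2π×47.2×2.97) = 4.071×10^-4 K/W
R_multilayer super-insulation = ln(48.9/22.9)/(2π×0.000549×2.97) = 74.05 K/W
R_aerogel blanket = ln(128.9/48.9)/(2π×0.0154×2.97) = 3.373 K/W
R_outer film = 1/(h_o·2πr_oL) = 1/(7.22×2π×0.1289×2.97) = 0.05758 K/W
R_total = 77.48 K/W
Q = ΔT/R_total = 199/77.48

Q ≈ 2.57 W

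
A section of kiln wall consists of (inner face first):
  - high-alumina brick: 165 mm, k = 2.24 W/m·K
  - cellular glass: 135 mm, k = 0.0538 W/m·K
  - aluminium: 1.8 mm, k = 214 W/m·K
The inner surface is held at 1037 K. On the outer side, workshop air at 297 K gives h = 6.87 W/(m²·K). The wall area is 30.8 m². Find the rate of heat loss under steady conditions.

Model the wall as resistances in series:
R_high-alumina brick = L/(kA) = 0.165/(2.24×30.8) = 0.002392 K/W
R_cellular glass = L/(kA) = 0.135/(0.0538×30.8) = 0.08147 K/W
R_aluminium = L/(kA) = 0.0018/(214×30.8) = 2.731×10^-7 K/W
R_outer film = 1/(h_o·A) = 1/(6.87×30.8) = 0.004726 K/W
R_total = 0.08859 K/W
Q = ΔT / R_total = 740 / 0.08859

Q ≈ 8350 W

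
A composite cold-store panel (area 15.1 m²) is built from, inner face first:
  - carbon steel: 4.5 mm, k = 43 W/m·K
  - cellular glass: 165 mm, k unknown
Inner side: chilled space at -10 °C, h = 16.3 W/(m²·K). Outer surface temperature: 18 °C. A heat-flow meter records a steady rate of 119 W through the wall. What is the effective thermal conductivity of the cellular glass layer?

k ≈ 0.0473 W/(m·K)

Thermal resistances in series:
R_inner film = 1/(h_i·A) = 1/(16.3×15.1) = 0.004063 K/W
R_carbon steel = L/(kA) = 0.0045/(43×15.1) = 6.931×10^-6 K/W
Sum of known resistances R_other = 0.00407 K/W
Total R = ΔT/Q = 28/119 = 0.2353 K/W
R_cellular glass = R_total − R_other = 0.2312 K/W
k = L/(R·A) = 0.165/(0.2312×15.1)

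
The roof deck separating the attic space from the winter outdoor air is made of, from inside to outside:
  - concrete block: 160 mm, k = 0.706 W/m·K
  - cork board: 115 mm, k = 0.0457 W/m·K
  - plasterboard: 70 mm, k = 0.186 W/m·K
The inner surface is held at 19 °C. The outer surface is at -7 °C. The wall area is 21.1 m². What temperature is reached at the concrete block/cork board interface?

T ≈ 17.1 °C

Thermal resistances in series:
R_concrete block = L/(kA) = 0.16/(0.706×21.1) = 0.01074 K/W
R_cork board = L/(kA) = 0.115/(0.0457×21.1) = 0.1193 K/W
R_plasterboard = L/(kA) = 0.07/(0.186×21.1) = 0.01784 K/W
R_total = 0.1478 K/W;  Q = ΔT/R_total = 26/0.1478 = 175.9 W
T_interface = T_inner − Q·ΣR(inner→interface) = 19 − 176×0.01074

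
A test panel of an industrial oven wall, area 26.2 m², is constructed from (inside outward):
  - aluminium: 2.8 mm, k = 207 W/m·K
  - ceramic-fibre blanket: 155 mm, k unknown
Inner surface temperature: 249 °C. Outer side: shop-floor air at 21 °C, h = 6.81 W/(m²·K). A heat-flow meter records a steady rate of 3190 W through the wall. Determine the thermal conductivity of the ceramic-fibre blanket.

Model the wall as resistances in series:
R_aluminium = L/(kA) = 0.0028/(207×26.2) = 5.163×10^-7 K/W
R_outer film = 1/(h_o·A) = 1/(6.81×26.2) = 0.005605 K/W
Sum of known resistances R_other = 0.005605 K/W
Total R = ΔT/Q = 228/3190 = 0.07147 K/W
R_ceramic-fibre blanket = R_total − R_other = 0.06587 K/W
k = L/(R·A) = 0.155/(0.06587×26.2)

k ≈ 0.0898 W/(m·K)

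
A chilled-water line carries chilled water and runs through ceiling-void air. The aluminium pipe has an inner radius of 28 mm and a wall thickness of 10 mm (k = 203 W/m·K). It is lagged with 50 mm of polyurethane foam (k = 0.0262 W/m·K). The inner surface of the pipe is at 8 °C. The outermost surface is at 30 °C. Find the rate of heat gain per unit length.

q′ ≈ 4.31 W/m

Treating each annulus and film as a series resistance:
R_aluminium pipe wall = ln(38/28)/(2π×203×1) = 2.394×10^-4 K/W
R_polyurethane foam = ln(88/38)/(2π×0.0262×1) = 5.101 K/W
R_total = 5.101 K/W
Q = ΔT/R_total = 22/5.101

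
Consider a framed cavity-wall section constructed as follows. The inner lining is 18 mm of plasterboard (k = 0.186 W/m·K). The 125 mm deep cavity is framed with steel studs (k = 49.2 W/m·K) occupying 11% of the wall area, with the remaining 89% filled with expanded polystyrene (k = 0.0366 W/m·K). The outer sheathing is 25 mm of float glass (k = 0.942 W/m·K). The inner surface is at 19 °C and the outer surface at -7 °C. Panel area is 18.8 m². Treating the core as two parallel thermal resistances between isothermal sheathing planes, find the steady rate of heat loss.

Q ≈ 3340 W

Sheathing layers in series; stud and cavity paths in parallel between them.
R_inner = 0.018/(0.186×18.8) = 0.005148 K/W
R_stud  = 0.125/(49.2×0.11×18.8) = 0.001229 K/W
R_cav   = 0.125/(0.0366×0.89×18.8) = 0.2041 K/W
1/R_core = 1/R_stud + 1/R_cav → R_core = 0.001221 K/W
R_outer = 0.025/(0.942×18.8) = 0.001412 K/W
R_total = 0.00778 K/W
Q = ΔT/R_total = 26/0.00778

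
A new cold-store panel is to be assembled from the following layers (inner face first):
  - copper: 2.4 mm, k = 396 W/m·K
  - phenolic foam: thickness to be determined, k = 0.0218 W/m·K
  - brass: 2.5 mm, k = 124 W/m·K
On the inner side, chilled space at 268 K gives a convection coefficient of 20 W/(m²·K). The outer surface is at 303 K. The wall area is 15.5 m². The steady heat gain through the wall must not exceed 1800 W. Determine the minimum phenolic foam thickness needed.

Using the resistance-network approach (series):
R_inner film = 1/(h_i·A) = 1/(20×15.5) = 0.003226 K/W
R_copper = L/(kA) = 0.0024/(396×15.5) = 3.91×10^-7 K/W
R_brass = L/(kA) = 0.0025/(124×15.5) = 1.301×10^-6 K/W
Sum of the known resistances R_other = 0.003227 K/W
Required total resistance R_tot = ΔT/Q_allow = 35/1800 = 0.01944 K/W
R_phenolic foam = R_tot − R_other = 0.01622 K/W
L = R·k·A = 0.01622×0.0218×15.5

L ≈ 5.48 mm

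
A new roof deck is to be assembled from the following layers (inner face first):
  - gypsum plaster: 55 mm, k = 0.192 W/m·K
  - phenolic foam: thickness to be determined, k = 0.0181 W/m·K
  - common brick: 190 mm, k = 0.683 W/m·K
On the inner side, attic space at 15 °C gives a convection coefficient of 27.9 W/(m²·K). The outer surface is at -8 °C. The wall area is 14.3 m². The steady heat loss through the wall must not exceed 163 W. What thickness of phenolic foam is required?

L ≈ 25.7 mm

Series thermal resistances:
R_inner film = 1/(h_i·A) = 1/(27.9×14.3) = 0.002506 K/W
R_gypsum plaster = L/(kA) = 0.055/(0.192×14.3) = 0.02003 K/W
R_common brick = L/(kA) = 0.19/(0.683×14.3) = 0.01945 K/W
Sum of the known resistances R_other = 0.04199 K/W
Required total resistance R_tot = ΔT/Q_allow = 23/163 = 0.1411 K/W
R_phenolic foam = R_tot − R_other = 0.09911 K/W
L = R·k·A = 0.09911×0.0181×14.3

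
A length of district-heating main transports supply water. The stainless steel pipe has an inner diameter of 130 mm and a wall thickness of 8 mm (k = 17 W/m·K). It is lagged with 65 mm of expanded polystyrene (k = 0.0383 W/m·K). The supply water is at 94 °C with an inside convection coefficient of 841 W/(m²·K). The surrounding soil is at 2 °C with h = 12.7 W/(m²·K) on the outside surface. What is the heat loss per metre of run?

Per-layer cylindrical resistances, series-summed:
R_inner film = 1/(h_i·2πr₁L) = 1/(841×2π×0.065×1) = 0.002911 K/W
R_stainless steel pipe wall = ln(73/65)/(2π×17×1) = 0.001087 K/W
R_expanded polystyrene = ln(138/73)/(2π×0.0383×1) = 2.646 K/W
R_outer film = 1/(h_o·2πr_oL) = 1/(12.7×2π×0.138×1) = 0.09081 K/W
R_total = 2.741 K/W
Q = ΔT/R_total = 92/2.741

q′ ≈ 33.6 W/m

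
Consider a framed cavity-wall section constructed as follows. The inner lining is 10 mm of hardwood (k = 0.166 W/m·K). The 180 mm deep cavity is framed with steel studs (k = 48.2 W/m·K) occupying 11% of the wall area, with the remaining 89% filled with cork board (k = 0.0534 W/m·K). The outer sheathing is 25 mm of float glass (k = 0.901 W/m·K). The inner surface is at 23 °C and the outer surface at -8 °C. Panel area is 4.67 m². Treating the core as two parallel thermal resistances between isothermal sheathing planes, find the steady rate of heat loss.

Q ≈ 1190 W

Sheathing layers in series; stud and cavity paths in parallel between them.
R_inner = 0.01/(0.166×4.67) = 0.0129 K/W
R_stud  = 0.18/(48.2×0.11×4.67) = 0.00727 K/W
R_cav   = 0.18/(0.0534×0.89×4.67) = 0.811 K/W
1/R_core = 1/R_stud + 1/R_cav → R_core = 0.007205 K/W
R_outer = 0.025/(0.901×4.67) = 0.005942 K/W
R_total = 0.02605 K/W
Q = ΔT/R_total = 31/0.02605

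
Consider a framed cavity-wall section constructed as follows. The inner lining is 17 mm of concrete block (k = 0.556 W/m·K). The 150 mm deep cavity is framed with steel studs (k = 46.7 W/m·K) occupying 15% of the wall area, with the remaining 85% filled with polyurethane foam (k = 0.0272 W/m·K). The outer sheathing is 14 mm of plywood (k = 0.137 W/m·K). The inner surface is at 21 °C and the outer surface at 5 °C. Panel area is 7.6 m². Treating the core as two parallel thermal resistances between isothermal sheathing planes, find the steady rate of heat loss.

Sheathing layers in series; stud and cavity paths in parallel between them.
R_inner = 0.017/(0.556×7.6) = 0.004023 K/W
R_stud  = 0.15/(46.7×0.15×7.6) = 0.002818 K/W
R_cav   = 0.15/(0.0272×0.85×7.6) = 0.8537 K/W
1/R_core = 1/R_stud + 1/R_cav → R_core = 0.002808 K/W
R_outer = 0.014/(0.137×7.6) = 0.01345 K/W
R_total = 0.02028 K/W
Q = ΔT/R_total = 16/0.02028

Q ≈ 789 W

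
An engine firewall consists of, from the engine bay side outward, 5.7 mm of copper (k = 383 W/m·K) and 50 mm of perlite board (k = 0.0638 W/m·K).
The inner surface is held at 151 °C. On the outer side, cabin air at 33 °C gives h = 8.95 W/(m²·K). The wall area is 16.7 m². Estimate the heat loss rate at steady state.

Thermal resistances in series:
R_copper = L/(kA) = 0.0057/(383×16.7) = 8.912×10^-7 K/W
R_perlite board = L/(kA) = 0.05/(0.0638×16.7) = 0.04693 K/W
R_outer film = 1/(h_o·A) = 1/(8.95×16.7) = 0.006691 K/W
R_total = 0.05362 K/W
Q = ΔT / R_total = 118 / 0.05362

Q ≈ 2200 W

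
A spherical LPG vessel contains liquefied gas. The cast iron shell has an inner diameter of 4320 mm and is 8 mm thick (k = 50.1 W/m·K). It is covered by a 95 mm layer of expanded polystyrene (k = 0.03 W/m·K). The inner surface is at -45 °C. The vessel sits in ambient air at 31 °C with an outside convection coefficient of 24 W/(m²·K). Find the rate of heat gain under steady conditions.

Spherical conduction: R = (1/r_in − 1/r_out)/(4πk) per layer; series-sum.
R_cast iron shell = (1/2.16 − 1/2.168)/(4π×50.1) = 2.713×10^-6 K/W
R_expanded polystyrene = (1/2.168 − 1/2.263)/(4π×0.03) = 0.05136 K/W
R_outer film = 1/(h·4πr_o²) = 1/(24×4π×2.263²) = 6.475×10^-4 K/W
R_total = 0.05201 K/W
Q = ΔT/R_total = 76/0.05201

Q ≈ 1460 W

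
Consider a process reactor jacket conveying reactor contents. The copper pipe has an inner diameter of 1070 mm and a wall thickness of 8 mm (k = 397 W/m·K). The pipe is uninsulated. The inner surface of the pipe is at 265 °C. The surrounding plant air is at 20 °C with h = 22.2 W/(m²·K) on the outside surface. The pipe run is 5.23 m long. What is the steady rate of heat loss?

Q ≈ 97000 W

Cylindrical conduction, so R = ln(r₂/r₁)/(2πkL) per layer, in series:
R_copper pipe wall = ln(543/535)/(2π×397×5.23) = 1.138×10^-6 K/W
R_outer film = 1/(h_o·2πr_oL) = 1/(22.2×2π×0.543×5.23) = 0.002524 K/W
R_total = 0.002526 K/W
Q = ΔT/R_total = 245/0.002526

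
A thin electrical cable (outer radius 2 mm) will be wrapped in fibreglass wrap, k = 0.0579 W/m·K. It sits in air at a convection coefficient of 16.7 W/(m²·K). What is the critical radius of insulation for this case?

For a cylinder r_cr = k/h = 0.0579/16.7
r_cr = 3.47 mm; since the bare radius (2 mm) is below r_cr, adding a thin layer of insulation will *increase* heat loss.

r_cr ≈ 3.47 mm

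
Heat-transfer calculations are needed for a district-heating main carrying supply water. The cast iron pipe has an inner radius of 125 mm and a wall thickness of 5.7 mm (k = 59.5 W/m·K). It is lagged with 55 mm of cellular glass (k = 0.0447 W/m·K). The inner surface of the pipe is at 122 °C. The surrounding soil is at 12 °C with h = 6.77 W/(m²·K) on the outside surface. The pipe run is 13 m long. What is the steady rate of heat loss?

Treating each annulus and film as a series resistance:
R_cast iron pipe wall = ln(130.7/125)/(2π×59.5×13) = 9.175×10^-6 K/W
R_cellular glass = ln(185.7/130.7)/(2π×0.0447×13) = 0.0962 K/W
R_outer film = 1/(h_o·2πr_oL) = 1/(6.77×2π×0.1857×13) = 0.009738 K/W
R_total = 0.1059 K/W
Q = ΔT/R_total = 110/0.1059

Q ≈ 1040 W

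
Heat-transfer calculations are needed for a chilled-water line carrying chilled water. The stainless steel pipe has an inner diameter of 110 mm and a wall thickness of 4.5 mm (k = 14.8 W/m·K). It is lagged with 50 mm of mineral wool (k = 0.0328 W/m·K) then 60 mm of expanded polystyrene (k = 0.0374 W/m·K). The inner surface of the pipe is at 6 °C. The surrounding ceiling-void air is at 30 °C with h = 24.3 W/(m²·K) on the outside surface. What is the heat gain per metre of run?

q′ ≈ 4.94 W/m

Cylindrical conduction, so R = ln(r₂/r₁)/(2πkL) per layer, in series:
R_stainless steel pipe wall = ln(59.5/55)/(2π×14.8×1) = 8.457×10^-4 K/W
R_mineral wool = ln(109.5/59.5)/(2π×0.0328×1) = 2.96 K/W
R_expanded polystyrene = ln(169.5/109.5)/(2π×0.0374×1) = 1.859 K/W
R_outer film = 1/(h_o·2πr_oL) = 1/(24.3×2π×0.1695×1) = 0.03864 K/W
R_total = 4.858 K/W
Q = ΔT/R_total = 24/4.858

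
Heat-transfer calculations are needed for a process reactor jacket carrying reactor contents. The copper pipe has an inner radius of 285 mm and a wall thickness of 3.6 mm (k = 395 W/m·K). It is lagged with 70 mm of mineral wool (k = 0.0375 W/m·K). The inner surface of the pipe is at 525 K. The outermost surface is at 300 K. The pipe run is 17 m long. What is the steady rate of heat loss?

For a radial system each layer contributes R = ln(r_out/r_in)/(2πkL); films add R = 1/(hA).
R_copper pipe wall = ln(288.6/285)/(2π×395×17) = 2.975×10^-7 K/W
R_mineral wool = ln(358.6/288.6)/(2π×0.0375×17) = 0.05422 K/W
R_total = 0.05422 K/W
Q = ΔT/R_total = 225/0.05422

Q ≈ 4150 W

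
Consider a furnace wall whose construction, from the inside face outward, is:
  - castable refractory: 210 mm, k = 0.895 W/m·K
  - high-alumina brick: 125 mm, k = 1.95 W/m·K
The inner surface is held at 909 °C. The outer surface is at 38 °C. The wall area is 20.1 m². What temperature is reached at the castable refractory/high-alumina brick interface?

Thermal resistances in series:
R_castable refractory = L/(kA) = 0.21/(0.895×20.1) = 0.01167 K/W
R_high-alumina brick = L/(kA) = 0.125/(1.95×20.1) = 0.003189 K/W
R_total = 0.01486 K/W;  Q = ΔT/R_total = 871/0.01486 = 58600 W
T_interface = T_inner − Q·ΣR(inner→interface) = 909 − 58600×0.01167

T ≈ 225 °C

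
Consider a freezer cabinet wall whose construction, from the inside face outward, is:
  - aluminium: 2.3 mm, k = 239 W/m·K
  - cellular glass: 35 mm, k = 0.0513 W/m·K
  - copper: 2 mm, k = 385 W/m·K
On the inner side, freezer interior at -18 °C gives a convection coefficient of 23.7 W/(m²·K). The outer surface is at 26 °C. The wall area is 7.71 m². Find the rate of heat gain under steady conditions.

Q ≈ 468 W

Thermal resistances in series:
R_inner film = 1/(h_i·A) = 1/(23.7×7.71) = 0.005473 K/W
R_aluminium = L/(kA) = 0.0023/(239×7.71) = 1.248×10^-6 K/W
R_cellular glass = L/(kA) = 0.035/(0.0513×7.71) = 0.08849 K/W
R_copper = L/(kA) = 0.002/(385×7.71) = 6.738×10^-7 K/W
R_total = 0.09396 K/W
Q = ΔT / R_total = 44 / 0.09396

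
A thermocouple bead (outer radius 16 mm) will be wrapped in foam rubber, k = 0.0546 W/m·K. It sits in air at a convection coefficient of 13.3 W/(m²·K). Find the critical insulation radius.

r_cr ≈ 8.21 mm

For a sphere r_cr = 2k/h = 2×0.0546/13.3
r_cr = 8.21 mm; since the bare radius (16 mm) is above r_cr, any added insulation will reduce heat loss.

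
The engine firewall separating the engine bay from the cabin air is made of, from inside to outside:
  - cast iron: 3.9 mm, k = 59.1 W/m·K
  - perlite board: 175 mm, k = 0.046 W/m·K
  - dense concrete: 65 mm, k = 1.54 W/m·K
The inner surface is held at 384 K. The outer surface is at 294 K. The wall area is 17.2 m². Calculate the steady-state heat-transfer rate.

Q ≈ 402 W

Thermal resistances in series:
R_cast iron = L/(kA) = 0.0039/(59.1×17.2) = 3.837×10^-6 K/W
R_perlite board = L/(kA) = 0.175/(0.046×17.2) = 0.2212 K/W
R_dense concrete = L/(kA) = 0.065/(1.54×17.2) = 0.002454 K/W
R_total = 0.2236 K/W
Q = ΔT / R_total = 90 / 0.2236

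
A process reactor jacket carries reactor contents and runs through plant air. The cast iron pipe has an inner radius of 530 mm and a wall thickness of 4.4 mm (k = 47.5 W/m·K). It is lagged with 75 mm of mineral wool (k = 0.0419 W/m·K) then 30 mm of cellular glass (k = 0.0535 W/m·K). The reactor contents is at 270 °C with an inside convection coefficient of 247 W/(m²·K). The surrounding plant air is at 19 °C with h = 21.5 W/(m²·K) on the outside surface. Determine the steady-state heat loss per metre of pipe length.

q′ ≈ 383 W/m

Per-layer cylindrical resistances, series-summed:
R_inner film = 1/(h_i·2πr₁L) = 1/(247×2π×0.53×1) = 0.001216 K/W
R_cast iron pipe wall = ln(534.4/530)/(2π×47.5×1) = 2.77×10^-5 K/W
R_mineral wool = ln(609.4/534.4)/(2π×0.0419×1) = 0.4989 K/W
R_cellular glass = ln(639.4/609.4)/(2π×0.0535×1) = 0.143 K/W
R_outer film = 1/(h_o·2πr_oL) = 1/(21.5×2π×0.6394×1) = 0.01158 K/W
R_total = 0.6546 K/W
Q = ΔT/R_total = 251/0.6546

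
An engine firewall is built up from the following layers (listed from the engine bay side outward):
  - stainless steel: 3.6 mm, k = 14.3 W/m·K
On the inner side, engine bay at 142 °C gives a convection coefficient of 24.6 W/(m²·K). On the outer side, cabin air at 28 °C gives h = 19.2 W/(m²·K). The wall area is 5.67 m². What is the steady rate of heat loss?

Q ≈ 6950 W

Using the resistance-network approach (series):
R_inner film = 1/(h_i·A) = 1/(24.6×5.67) = 0.007169 K/W
R_stainless steel = L/(kA) = 0.0036/(14.3×5.67) = 4.44×10^-5 K/W
R_outer film = 1/(h_o·A) = 1/(19.2×5.67) = 0.009186 K/W
R_total = 0.0164 K/W
Q = ΔT / R_total = 114 / 0.0164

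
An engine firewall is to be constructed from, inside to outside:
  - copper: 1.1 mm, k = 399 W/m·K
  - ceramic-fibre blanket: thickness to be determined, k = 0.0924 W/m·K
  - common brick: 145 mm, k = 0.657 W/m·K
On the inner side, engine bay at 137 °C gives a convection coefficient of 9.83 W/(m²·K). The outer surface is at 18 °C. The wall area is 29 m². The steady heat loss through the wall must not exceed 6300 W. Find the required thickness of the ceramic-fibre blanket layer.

L ≈ 20.8 mm

Thermal resistances in series:
R_inner film = 1/(h_i·A) = 1/(9.83×29) = 0.003508 K/W
R_copper = L/(kA) = 0.0011/(399×29) = 9.507×10^-8 K/W
R_common brick = L/(kA) = 0.145/(0.657×29) = 0.00761 K/W
Sum of the known resistances R_other = 0.01112 K/W
Required total resistance R_tot = ΔT/Q_allow = 119/6300 = 0.01889 K/W
R_ceramic-fibre blanket = R_tot − R_other = 0.007771 K/W
L = R·k·A = 0.007771×0.0924×29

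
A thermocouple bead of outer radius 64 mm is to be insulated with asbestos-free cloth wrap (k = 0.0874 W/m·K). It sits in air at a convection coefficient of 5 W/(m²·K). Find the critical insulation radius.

r_cr ≈ 35 mm

For a sphere r_cr = 2k/h = 2×0.0874/5
r_cr = 35 mm; since the bare radius (64 mm) is above r_cr, any added insulation will reduce heat loss.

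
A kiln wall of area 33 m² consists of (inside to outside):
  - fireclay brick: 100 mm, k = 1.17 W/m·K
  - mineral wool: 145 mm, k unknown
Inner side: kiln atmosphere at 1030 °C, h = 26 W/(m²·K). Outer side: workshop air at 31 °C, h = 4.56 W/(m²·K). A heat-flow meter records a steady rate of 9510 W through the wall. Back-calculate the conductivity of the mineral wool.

Model the wall as resistances in series:
R_inner film = 1/(h_i·A) = 1/(26×33) = 0.001166 K/W
R_fireclay brick = L/(kA) = 0.1/(1.17×33) = 0.00259 K/W
R_outer film = 1/(h_o·A) = 1/(4.56×33) = 0.006645 K/W
Sum of known resistances R_other = 0.0104 K/W
Total R = ΔT/Q = 999/9510 = 0.105 K/W
R_mineral wool = R_total − R_other = 0.09465 K/W
k = L/(R·A) = 0.145/(0.09465×33)

k ≈ 0.0464 W/(m·K)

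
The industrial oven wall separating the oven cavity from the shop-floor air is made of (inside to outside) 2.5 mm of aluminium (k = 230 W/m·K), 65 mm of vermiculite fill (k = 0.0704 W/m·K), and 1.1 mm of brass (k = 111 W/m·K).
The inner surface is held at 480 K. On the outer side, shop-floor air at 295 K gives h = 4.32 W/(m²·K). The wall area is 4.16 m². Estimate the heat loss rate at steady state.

Treating each layer as a thermal resistance in series:
R_aluminium = L/(kA) = 0.0025/(230×4.16) = 2.613×10^-6 K/W
R_vermiculite fill = L/(kA) = 0.065/(0.0704×4.16) = 0.2219 K/W
R_brass = L/(kA) = 0.0011/(111×4.16) = 2.382×10^-6 K/W
R_outer film = 1/(h_o·A) = 1/(4.32×4.16) = 0.05564 K/W
R_total = 0.2776 K/W
Q = ΔT / R_total = 185 / 0.2776

Q ≈ 666 W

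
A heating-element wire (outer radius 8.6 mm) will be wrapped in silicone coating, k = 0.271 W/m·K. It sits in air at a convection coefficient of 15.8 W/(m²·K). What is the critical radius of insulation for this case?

r_cr ≈ 17.2 mm

For a cylinder r_cr = k/h = 0.271/15.8
r_cr = 17.2 mm; since the bare radius (8.6 mm) is below r_cr, adding a thin layer of insulation will *increase* heat loss.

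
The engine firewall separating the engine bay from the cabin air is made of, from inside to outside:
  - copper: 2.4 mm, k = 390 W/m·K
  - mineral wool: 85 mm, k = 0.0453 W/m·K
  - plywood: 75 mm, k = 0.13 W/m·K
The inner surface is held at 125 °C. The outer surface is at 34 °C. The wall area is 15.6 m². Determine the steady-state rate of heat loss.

Q ≈ 579 W

Thermal resistances in series:
R_copper = L/(kA) = 0.0024/(390×15.6) = 3.945×10^-7 K/W
R_mineral wool = L/(kA) = 0.085/(0.0453×15.6) = 0.1203 K/W
R_plywood = L/(kA) = 0.075/(0.13×15.6) = 0.03698 K/W
R_total = 0.1573 K/W
Q = ΔT / R_total = 91 / 0.1573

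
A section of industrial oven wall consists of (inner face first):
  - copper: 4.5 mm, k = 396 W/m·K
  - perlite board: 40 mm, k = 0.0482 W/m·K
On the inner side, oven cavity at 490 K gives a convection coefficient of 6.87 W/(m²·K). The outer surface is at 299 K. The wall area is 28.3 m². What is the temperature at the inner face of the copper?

Series thermal resistances:
R_inner film = 1/(h_i·A) = 1/(6.87×28.3) = 0.005143 K/W
R_copper = L/(kA) = 0.0045/(396×28.3) = 4.015×10^-7 K/W
R_perlite board = L/(kA) = 0.04/(0.0482×28.3) = 0.02932 K/W
R_total = 0.03447 K/W;  Q = ΔT/R_total = 191/0.03447 = 5541 W
T_interface = T_inner − Q·ΣR(inner→interface) = 490 − 5540×0.005143

T ≈ 461 K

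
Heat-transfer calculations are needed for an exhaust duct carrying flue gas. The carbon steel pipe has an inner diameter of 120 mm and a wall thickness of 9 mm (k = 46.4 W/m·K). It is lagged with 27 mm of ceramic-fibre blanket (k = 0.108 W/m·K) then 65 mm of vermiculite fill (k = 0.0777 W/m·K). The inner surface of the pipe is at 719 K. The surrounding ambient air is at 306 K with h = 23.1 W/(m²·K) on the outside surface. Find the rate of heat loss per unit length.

q′ ≈ 260 W/m

Treating each annulus and film as a series resistance:
R_carbon steel pipe wall = ln(69/60)/(2π×46.4×1) = 4.794×10^-4 K/W
R_ceramic-fibre blanket = ln(96/69)/(2π×0.108×1) = 0.4867 K/W
R_vermiculite fill = ln(161/96)/(2π×0.0777×1) = 1.059 K/W
R_outer film = 1/(h_o·2πr_oL) = 1/(23.1×2π×0.161×1) = 0.04279 K/W
R_total = 1.589 K/W
Q = ΔT/R_total = 413/1.589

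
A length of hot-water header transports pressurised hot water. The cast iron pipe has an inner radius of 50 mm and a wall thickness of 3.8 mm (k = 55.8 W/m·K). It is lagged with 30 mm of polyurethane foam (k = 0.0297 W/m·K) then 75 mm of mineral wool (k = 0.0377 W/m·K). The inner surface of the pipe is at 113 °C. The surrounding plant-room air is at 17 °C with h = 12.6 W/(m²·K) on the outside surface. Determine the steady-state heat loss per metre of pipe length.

q′ ≈ 18.6 W/m

Per-layer cylindrical resistances, series-summed:
R_cast iron pipe wall = ln(53.8/50)/(2π×55.8×1) = 2.089×10^-4 K/W
R_polyurethane foam = ln(83.8/53.8)/(2π×0.0297×1) = 2.375 K/W
R_mineral wool = ln(158.8/83.8)/(2π×0.0377×1) = 2.699 K/W
R_outer film = 1/(h_o·2πr_oL) = 1/(12.6×2π×0.1588×1) = 0.07954 K/W
R_total = 5.153 K/W
Q = ΔT/R_total = 96/5.153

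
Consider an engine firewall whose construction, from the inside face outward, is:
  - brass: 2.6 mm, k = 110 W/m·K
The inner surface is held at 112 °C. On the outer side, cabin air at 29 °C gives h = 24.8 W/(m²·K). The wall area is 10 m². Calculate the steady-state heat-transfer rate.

Using the resistance-network approach (series):
R_brass = L/(kA) = 0.0026/(110×10) = 2.364×10^-6 K/W
R_outer film = 1/(h_o·A) = 1/(24.8×10) = 0.004032 K/W
R_total = 0.004035 K/W
Q = ΔT / R_total = 83 / 0.004035

Q ≈ 20600 W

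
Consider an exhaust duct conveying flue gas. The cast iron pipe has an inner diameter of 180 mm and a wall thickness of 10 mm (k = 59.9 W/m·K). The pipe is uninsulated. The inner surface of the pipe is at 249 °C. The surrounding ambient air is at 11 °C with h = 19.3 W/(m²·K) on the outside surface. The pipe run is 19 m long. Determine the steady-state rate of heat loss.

Radial resistances (cylindrical: R_cond = ln(r_o/r_i)/(2πkL), R_conv = 1/(h·2πrL)):
R_cast iron pipe wall = ln(100/90)/(2π×59.9×19) = 1.473×10^-5 K/W
R_outer film = 1/(h_o·2πr_oL) = 1/(19.3×2π×0.1×19) = 0.00434 K/W
R_total = 0.004355 K/W
Q = ΔT/R_total = 238/0.004355

Q ≈ 54700 W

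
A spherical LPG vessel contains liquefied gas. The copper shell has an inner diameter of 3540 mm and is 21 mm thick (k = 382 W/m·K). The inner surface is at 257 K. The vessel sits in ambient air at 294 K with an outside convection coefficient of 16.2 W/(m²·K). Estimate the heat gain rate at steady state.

Spherical conduction: R = (1/r_in − 1/r_out)/(4πk) per layer; series-sum.
R_copper shell = (1/1.77 − 1/1.791)/(4π×382) = 1.38×10^-6 K/W
R_outer film = 1/(h·4πr_o²) = 1/(16.2×4π×1.791²) = 0.001531 K/W
R_total = 0.001533 K/W
Q = ΔT/R_total = 37/0.001533

Q ≈ 24100 W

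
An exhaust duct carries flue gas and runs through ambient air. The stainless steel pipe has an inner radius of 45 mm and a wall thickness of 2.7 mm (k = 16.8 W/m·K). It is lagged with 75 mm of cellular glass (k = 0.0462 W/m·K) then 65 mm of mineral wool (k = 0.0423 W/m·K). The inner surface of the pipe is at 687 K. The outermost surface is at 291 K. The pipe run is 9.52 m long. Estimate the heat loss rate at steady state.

For a radial system each layer contributes R = ln(r_out/r_in)/(2πkL); films add R = 1/(hA).
R_stainless steel pipe wall = ln(47.7/45)/(2π×16.8×9.52) = 5.798×10^-5 K/W
R_cellular glass = ln(122.7/47.7)/(2π×0.0462×9.52) = 0.3419 K/W
R_mineral wool = ln(187.7/122.7)/(2π×0.0423×9.52) = 0.168 K/W
R_total = 0.51 K/W
Q = ΔT/R_total = 396/0.51

Q ≈ 777 W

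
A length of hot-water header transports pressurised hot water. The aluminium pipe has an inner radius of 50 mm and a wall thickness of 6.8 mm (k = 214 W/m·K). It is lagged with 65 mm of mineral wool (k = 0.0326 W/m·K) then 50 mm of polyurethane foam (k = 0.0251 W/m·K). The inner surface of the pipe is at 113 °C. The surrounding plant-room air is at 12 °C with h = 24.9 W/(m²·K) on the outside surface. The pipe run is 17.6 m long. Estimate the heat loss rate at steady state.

Q ≈ 299 W

Per-layer cylindrical resistances, series-summed:
R_aluminium pipe wall = ln(56.8/50)/(2π×214×17.6) = 5.388×10^-6 K/W
R_mineral wool = ln(121.8/56.8)/(2π×0.0326×17.6) = 0.2116 K/W
R_polyurethane foam = ln(171.8/121.8)/(2π×0.0251×17.6) = 0.1239 K/W
R_outer film = 1/(h_o·2πr_oL) = 1/(24.9×2π×0.1718×17.6) = 0.002114 K/W
R_total = 0.3376 K/W
Q = ΔT/R_total = 101/0.3376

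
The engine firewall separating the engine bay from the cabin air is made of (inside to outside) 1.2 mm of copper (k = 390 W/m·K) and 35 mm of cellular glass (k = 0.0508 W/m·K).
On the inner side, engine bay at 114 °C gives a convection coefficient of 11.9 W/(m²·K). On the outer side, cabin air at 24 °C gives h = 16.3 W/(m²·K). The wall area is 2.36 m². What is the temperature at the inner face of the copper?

T ≈ 105 °C

Model the wall as resistances in series:
R_inner film = 1/(h_i·A) = 1/(11.9×2.36) = 0.03561 K/W
R_copper = L/(kA) = 0.0012/(390×2.36) = 1.304×10^-6 K/W
R_cellular glass = L/(kA) = 0.035/(0.0508×2.36) = 0.2919 K/W
R_outer film = 1/(h_o·A) = 1/(16.3×2.36) = 0.026 K/W
R_total = 0.3535 K/W;  Q = ΔT/R_total = 90/0.3535 = 254.6 W
T_interface = T_inner − Q·ΣR(inner→interface) = 114 − 255×0.03561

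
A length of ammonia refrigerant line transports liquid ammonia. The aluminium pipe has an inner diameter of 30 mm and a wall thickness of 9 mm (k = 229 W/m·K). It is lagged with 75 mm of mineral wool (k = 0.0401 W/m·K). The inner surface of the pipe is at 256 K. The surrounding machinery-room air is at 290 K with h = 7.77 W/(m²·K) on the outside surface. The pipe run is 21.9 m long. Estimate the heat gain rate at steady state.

Q ≈ 128 W

Treating each annulus and film as a series resistance:
R_aluminium pipe wall = ln(24/15)/(2π×229×21.9) = 1.492×10^-5 K/W
R_mineral wool = ln(99/24)/(2π×0.0401×21.9) = 0.2568 K/W
R_outer film = 1/(h_o·2πr_oL) = 1/(7.77×2π×0.099×21.9) = 0.009448 K/W
R_total = 0.2663 K/W
Q = ΔT/R_total = 34/0.2663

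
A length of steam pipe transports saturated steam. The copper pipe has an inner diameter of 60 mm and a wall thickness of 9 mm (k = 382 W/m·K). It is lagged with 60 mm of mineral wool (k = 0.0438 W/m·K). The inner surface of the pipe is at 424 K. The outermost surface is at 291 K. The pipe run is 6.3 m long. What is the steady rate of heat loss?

For a radial system each layer contributes R = ln(r_out/r_in)/(2πkL); films add R = 1/(hA).
R_copper pipe wall = ln(39/30)/(2π×382×6.3) = 1.735×10^-5 K/W
R_mineral wool = ln(99/39)/(2π×0.0438×6.3) = 0.5373 K/W
R_total = 0.5373 K/W
Q = ΔT/R_total = 133/0.5373

Q ≈ 248 W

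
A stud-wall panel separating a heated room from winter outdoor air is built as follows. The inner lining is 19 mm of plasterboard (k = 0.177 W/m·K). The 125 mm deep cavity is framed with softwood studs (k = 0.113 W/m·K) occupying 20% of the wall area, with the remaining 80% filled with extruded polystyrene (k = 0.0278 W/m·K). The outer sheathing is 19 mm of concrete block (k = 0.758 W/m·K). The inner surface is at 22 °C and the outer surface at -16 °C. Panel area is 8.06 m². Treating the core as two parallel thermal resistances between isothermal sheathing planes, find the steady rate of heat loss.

Sheathing layers in series; stud and cavity paths in parallel between them.
R_inner = 0.019/(0.177×8.06) = 0.01332 K/W
R_stud  = 0.125/(0.113×0.2×8.06) = 0.6862 K/W
R_cav   = 0.125/(0.0278×0.8×8.06) = 0.6973 K/W
1/R_core = 1/R_stud + 1/R_cav → R_core = 0.3459 K/W
R_outer = 0.019/(0.758×8.06) = 0.00311 K/W
R_total = 0.3623 K/W
Q = ΔT/R_total = 38/0.3623

Q ≈ 105 W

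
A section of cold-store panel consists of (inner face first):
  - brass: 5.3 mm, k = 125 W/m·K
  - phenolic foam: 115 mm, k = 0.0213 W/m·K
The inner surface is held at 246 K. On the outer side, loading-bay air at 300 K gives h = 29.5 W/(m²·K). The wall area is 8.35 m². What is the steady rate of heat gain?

Q ≈ 83 W

Series thermal resistances:
R_brass = L/(kA) = 0.0053/(125×8.35) = 5.078×10^-6 K/W
R_phenolic foam = L/(kA) = 0.115/(0.0213×8.35) = 0.6466 K/W
R_outer film = 1/(h_o·A) = 1/(29.5×8.35) = 0.00406 K/W
R_total = 0.6507 K/W
Q = ΔT / R_total = 54 / 0.6507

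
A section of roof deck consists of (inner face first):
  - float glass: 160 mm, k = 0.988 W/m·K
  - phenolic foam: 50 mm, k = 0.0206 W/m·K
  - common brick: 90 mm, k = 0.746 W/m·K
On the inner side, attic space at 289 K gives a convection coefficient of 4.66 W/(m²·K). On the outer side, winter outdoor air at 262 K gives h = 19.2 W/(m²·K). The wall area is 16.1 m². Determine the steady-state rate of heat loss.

Thermal resistances in series:
R_inner film = 1/(h_i·A) = 1/(4.66×16.1) = 0.01333 K/W
R_float glass = L/(kA) = 0.16/(0.988×16.1) = 0.01006 K/W
R_phenolic foam = L/(kA) = 0.05/(0.0206×16.1) = 0.1508 K/W
R_common brick = L/(kA) = 0.09/(0.746×16.1) = 0.007493 K/W
R_outer film = 1/(h_o·A) = 1/(19.2×16.1) = 0.003235 K/W
R_total = 0.1849 K/W
Q = ΔT / R_total = 27 / 0.1849

Q ≈ 146 W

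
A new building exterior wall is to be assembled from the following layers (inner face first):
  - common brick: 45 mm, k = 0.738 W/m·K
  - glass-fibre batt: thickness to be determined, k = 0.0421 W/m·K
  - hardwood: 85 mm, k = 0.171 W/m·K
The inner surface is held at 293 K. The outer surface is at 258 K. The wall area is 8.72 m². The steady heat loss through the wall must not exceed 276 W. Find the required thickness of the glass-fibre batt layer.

Using the resistance-network approach (series):
R_common brick = L/(kA) = 0.045/(0.738×8.72) = 0.006993 K/W
R_hardwood = L/(kA) = 0.085/(0.171×8.72) = 0.057 K/W
Sum of the known resistances R_other = 0.064 K/W
Required total resistance R_tot = ΔT/Q_allow = 35/276 = 0.1268 K/W
R_glass-fibre batt = R_tot − R_other = 0.06281 K/W
L = R·k·A = 0.06281×0.0421×8.72

L ≈ 23.1 mm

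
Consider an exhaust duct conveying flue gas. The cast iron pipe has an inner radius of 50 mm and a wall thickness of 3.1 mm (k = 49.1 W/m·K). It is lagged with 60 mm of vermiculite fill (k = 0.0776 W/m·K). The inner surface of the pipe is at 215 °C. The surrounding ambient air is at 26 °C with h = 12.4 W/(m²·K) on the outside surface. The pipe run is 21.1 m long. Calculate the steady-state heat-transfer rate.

Q ≈ 2400 W

Cylindrical conduction, so R = ln(r₂/r₁)/(2πkL) per layer, in series:
R_cast iron pipe wall = ln(53.1/50)/(2π×49.1×21.1) = 9.241×10^-6 K/W
R_vermiculite fill = ln(113.1/53.1)/(2π×0.0776×21.1) = 0.07349 K/W
R_outer film = 1/(h_o·2πr_oL) = 1/(12.4×2π×0.1131×21.1) = 0.005378 K/W
R_total = 0.07888 K/W
Q = ΔT/R_total = 189/0.07888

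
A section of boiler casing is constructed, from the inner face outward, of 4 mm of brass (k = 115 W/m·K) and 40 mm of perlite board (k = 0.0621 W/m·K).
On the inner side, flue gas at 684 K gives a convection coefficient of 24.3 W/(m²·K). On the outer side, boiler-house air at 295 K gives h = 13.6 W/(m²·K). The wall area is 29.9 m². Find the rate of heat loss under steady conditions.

Using the resistance-network approach (series):
R_inner film = 1/(h_i·A) = 1/(24.3×29.9) = 0.001376 K/W
R_brass = L/(kA) = 0.004/(115×29.9) = 1.163×10^-6 K/W
R_perlite board = L/(kA) = 0.04/(0.0621×29.9) = 0.02154 K/W
R_outer film = 1/(h_o·A) = 1/(13.6×29.9) = 0.002459 K/W
R_total = 0.02538 K/W
Q = ΔT / R_total = 389 / 0.02538

Q ≈ 15300 W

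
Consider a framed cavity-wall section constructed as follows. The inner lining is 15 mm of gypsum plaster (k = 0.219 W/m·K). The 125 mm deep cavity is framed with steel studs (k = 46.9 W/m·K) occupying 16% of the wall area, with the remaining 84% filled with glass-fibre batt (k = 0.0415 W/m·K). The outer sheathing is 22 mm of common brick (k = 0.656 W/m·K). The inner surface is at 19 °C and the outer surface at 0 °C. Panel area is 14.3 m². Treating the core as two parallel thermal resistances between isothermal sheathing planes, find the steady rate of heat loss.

Sheathing layers in series; stud and cavity paths in parallel between them.
R_inner = 0.015/(0.219×14.3) = 0.00479 K/W
R_stud  = 0.125/(46.9×0.16×14.3) = 0.001165 K/W
R_cav   = 0.125/(0.0415×0.84×14.3) = 0.2508 K/W
1/R_core = 1/R_stud + 1/R_cav → R_core = 0.001159 K/W
R_outer = 0.022/(0.656×14.3) = 0.002345 K/W
R_total = 0.008294 K/W
Q = ΔT/R_total = 19/0.008294

Q ≈ 2290 W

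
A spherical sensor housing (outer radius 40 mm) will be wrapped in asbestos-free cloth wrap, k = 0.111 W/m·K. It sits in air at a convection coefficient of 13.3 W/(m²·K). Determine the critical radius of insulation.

r_cr ≈ 16.7 mm

For a sphere r_cr = 2k/h = 2×0.111/13.3
r_cr = 16.7 mm; since the bare radius (40 mm) is above r_cr, any added insulation will reduce heat loss.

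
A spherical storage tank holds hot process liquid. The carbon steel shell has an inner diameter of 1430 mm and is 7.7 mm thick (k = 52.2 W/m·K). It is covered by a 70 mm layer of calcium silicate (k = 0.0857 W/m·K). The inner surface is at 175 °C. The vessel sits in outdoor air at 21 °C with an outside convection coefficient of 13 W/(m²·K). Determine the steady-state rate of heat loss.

Q ≈ 1250 W

Spherical conduction: R = (1/r_in − 1/r_out)/(4πk) per layer; series-sum.
R_carbon steel shell = (1/0.715 − 1/0.7227)/(4π×52.2) = 2.272×10^-5 K/W
R_calcium silicate = (1/0.7227 − 1/0.7927)/(4π×0.0857) = 0.1135 K/W
R_outer film = 1/(h·4πr_o²) = 1/(13×4π×0.7927²) = 0.009742 K/W
R_total = 0.1232 K/W
Q = ΔT/R_total = 154/0.1232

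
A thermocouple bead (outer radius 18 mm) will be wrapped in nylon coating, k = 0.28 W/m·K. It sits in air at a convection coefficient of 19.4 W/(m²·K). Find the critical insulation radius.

For a sphere r_cr = 2k/h = 2×0.28/19.4
r_cr = 28.9 mm; since the bare radius (18 mm) is below r_cr, adding a thin layer of insulation will *increase* heat loss.

r_cr ≈ 28.9 mm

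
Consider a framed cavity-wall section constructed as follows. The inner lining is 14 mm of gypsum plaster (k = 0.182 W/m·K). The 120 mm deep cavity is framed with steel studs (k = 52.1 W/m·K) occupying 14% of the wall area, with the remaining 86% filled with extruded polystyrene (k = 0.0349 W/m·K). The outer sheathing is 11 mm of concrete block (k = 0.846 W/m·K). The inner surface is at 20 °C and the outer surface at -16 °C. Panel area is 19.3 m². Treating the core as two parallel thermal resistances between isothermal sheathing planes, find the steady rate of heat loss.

Q ≈ 6540 W

Sheathing layers in series; stud and cavity paths in parallel between them.
R_inner = 0.014/(0.182×19.3) = 0.003986 K/W
R_stud  = 0.12/(52.1×0.14×19.3) = 8.524×10^-4 K/W
R_cav   = 0.12/(0.0349×0.86×19.3) = 0.2072 K/W
1/R_core = 1/R_stud + 1/R_cav → R_core = 8.489×10^-4 K/W
R_outer = 0.011/(0.846×19.3) = 6.737×10^-4 K/W
R_total = 0.005508 K/W
Q = ΔT/R_total = 36/0.005508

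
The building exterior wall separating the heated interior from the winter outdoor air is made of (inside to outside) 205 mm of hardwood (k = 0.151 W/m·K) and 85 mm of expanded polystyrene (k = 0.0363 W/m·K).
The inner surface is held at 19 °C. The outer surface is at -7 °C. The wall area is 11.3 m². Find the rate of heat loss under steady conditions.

Series thermal resistances:
R_hardwood = L/(kA) = 0.205/(0.151×11.3) = 0.1201 K/W
R_expanded polystyrene = L/(kA) = 0.085/(0.0363×11.3) = 0.2072 K/W
R_total = 0.3274 K/W
Q = ΔT / R_total = 26 / 0.3274

Q ≈ 79.4 W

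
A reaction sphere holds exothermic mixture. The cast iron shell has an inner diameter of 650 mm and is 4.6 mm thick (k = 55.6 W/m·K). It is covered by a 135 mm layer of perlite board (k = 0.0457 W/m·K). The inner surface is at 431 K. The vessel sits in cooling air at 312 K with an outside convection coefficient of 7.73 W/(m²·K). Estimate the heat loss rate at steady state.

Radial (spherical) resistances in series:
R_cast iron shell = (1/0.325 − 1/0.3296)/(4π×55.6) = 6.146×10^-5 K/W
R_perlite board = (1/0.3296 − 1/0.4646)/(4π×0.0457) = 1.535 K/W
R_outer film = 1/(h·4πr_o²) = 1/(7.73×4π×0.4646²) = 0.04769 K/W
R_total = 1.583 K/W
Q = ΔT/R_total = 119/1.583

Q ≈ 75.2 W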